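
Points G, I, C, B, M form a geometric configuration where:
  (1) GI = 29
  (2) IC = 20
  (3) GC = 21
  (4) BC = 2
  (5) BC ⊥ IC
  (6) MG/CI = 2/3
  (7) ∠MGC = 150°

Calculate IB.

Step 1: By the law of cosines on triangle ICB: IB² = 20² + 2² − 2·20·2·cos(90°) = 404, so IB = 2·√101.

Therefore, the length of IB = 2·√101.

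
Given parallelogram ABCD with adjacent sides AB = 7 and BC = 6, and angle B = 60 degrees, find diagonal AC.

Using the law of cosines:
d^2 = 7^2 + 6^2 - 2(7)(6)cos(60 degrees)
d^2 = 49 + 36 - 84*1/2
d^2 = 43
d = sqrt(43)

sqrt(43)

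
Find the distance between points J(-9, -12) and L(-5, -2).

d = sqrt((-5 - -9)^2 + (-2 - -12)^2)
d = sqrt(4^2 + 10^2)
d = sqrt(16 + 100)
d = sqrt(116) = 2*sqrt(29)

2*sqrt(29)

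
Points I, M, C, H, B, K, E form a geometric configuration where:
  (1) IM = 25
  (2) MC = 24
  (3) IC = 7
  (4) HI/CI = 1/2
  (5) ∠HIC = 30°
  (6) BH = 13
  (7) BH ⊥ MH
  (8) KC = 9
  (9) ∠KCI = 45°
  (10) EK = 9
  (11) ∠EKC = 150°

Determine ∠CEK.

Step 1: By the law of cosines on triangle EKC: EC² = 9² + 9² − 2·9·9·cos(150°) = 302.3, so EC ≈ 17.39.
Step 2: By the inverse law of cosines on triangle CEK: cos(∠CEK) = (17.39² + 9² − 9²) / (2·17.39·9) = 302.3/312.96 = 0.9659, so ∠CEK = 15°.

Therefore, the measure of angle ∠CEK = 15°.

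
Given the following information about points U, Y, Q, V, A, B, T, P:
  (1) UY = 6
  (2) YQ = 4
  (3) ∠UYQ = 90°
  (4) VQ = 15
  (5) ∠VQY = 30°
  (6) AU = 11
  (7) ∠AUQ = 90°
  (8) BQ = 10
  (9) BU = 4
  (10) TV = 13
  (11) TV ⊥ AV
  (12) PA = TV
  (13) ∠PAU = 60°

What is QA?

Step 1: By the law of cosines on triangle UYQ: UQ² = 6² + 4² − 2·6·4·cos(90°) = 52, so UQ = 2·√13.
Step 2: By the law of cosines on triangle QUA: QA² = (2·√13)² + 11² − 2·2·√13·11·cos(90°) = 173, so QA = √173.

Therefore, the length of QA = √173.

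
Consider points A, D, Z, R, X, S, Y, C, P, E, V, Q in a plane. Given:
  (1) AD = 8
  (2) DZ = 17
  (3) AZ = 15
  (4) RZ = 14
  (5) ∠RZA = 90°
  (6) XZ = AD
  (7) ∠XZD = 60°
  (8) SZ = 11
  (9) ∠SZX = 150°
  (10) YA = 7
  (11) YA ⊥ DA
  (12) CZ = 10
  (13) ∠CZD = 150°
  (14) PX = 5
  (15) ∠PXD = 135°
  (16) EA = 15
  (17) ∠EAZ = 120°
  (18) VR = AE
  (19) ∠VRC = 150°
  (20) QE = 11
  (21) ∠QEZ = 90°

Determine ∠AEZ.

Step 1: By the law of cosines on triangle EAZ: EZ² = 15² + 15² − 2·15·15·cos(120°) = 675, so EZ = 15·√3.
Step 2: By the inverse law of cosines on triangle AEZ: cos(∠AEZ) = (15² + (15·√3)² − 15²) / (2·15·15·√3) = 675/779.42 = 0.866, so ∠AEZ = 30°.

Therefore, the measure of angle ∠AEZ = 30°.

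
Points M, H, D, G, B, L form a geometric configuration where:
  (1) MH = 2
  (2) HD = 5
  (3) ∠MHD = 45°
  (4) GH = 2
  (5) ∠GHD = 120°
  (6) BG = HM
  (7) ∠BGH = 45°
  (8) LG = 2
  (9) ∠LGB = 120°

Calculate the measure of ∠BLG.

From the given relations: BG = HM = 2.
Step 1: By the law of cosines on triangle LGB: LB² = 2² + 2² − 2·2·2·cos(120°) = 12, so LB = 2·√3.
Step 2: By the inverse law of cosines on triangle BLG: cos(∠BLG) = ((2·√3)² + 2² − 2²) / (2·2·√3·2) = 12/13.86 = 0.866, so ∠BLG = 30°.

Therefore, the measure of angle ∠BLG = 30°.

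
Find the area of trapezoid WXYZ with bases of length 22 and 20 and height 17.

A trapezoid's area equals the midsegment times the height.
The midsegment is (22 + 20) / 2 = 21.
Area = 21 * 17 = 357.

357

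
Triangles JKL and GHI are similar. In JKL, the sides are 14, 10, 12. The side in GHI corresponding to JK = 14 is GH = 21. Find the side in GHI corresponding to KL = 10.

Since the triangles are similar, the ratio of corresponding sides is constant.
Scale factor k = GH / JK = 21 / 14 = 3/2
HI = k * KL = 3/2 * 10 = 15

15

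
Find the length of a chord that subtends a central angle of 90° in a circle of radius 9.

Chord length = 2r sin(θ/2)
= 2 × 9 × sin(90°/2)
= 2 × 9 × sin(45°)
= 9*sqrt(2)

9*sqrt(2)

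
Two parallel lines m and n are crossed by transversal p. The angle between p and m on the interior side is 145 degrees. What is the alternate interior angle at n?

Alternate interior angles lie on opposite sides of the transversal, between the parallel lines.
By the alternate interior angle theorem, they are equal: 145 degrees.

145 degrees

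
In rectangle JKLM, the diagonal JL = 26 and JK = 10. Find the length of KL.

b = sqrt(d^2 - a^2) = sqrt(676 - 100) = sqrt(576) = 24

24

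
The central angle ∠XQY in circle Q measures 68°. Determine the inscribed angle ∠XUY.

An inscribed angle intercepts an arc from a point on the circle, while the central angle intercepts the same arc from the center.
The inscribed angle is always half the central angle: 68° / 2 = 34°.

34°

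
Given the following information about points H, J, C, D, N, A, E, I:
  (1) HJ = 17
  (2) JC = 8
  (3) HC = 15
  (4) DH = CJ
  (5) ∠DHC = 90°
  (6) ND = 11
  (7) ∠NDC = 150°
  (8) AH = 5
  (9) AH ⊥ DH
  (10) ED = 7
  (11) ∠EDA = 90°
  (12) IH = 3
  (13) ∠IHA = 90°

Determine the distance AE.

From the given relations: DH = CJ = 8.
Step 1: By the law of cosines on triangle DHA: DA² = 8² + 5² − 2·8·5·cos(90°) = 89, so DA = √89.
Step 2: By the law of cosines on triangle ADE: AE² = √89² + 7² − 2·√89·7·cos(90°) = 138, so AE = √138.

Therefore, the length of AE = √138.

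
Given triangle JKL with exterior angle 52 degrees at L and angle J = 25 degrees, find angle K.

The exterior angle theorem states that an exterior angle equals the sum of the two non-adjacent interior angles.
So 52 = 25 + angle K, which gives angle K = 52 - 25 = 27 degrees.

27 degrees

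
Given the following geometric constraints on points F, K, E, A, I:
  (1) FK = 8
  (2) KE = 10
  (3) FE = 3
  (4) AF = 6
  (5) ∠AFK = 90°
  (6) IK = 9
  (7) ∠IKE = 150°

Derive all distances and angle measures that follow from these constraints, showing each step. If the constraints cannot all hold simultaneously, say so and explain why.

The constraints are consistent.

Step 1: From KF = 8, FA = 6, and ∠KFA = 90°, by the law of cosines:
  KA² = KF² + FA² - 2·KF·FA·cos(90°) = 64 + 36 - 0 = 100
  KA = 10

Step 2: From EK = 10, KI = 9, and ∠EKI = 150°, by the law of cosines:
  EI² = EK² + KI² - 2·EK·KI·cos(150°) = 100 + 81 + 155.9 = 336.9
  EI ≈ 18.35

Step 3: From FE = 3, FK = 8, EK = 10, by the inverse law of cosines:
  cos(∠EFK) = (FE² + FK² - EK²) / (2·FE·FK)
  ∠EFK = 124.23°

Step 4: From KE = 10, KF = 8, EF = 3, by the inverse law of cosines:
  cos(∠EKF) = (KE² + KF² - EF²) / (2·KE·KF)
  ∠EKF = 14.36°

Step 5: From EF = 3, EK = 10, FK = 8, by the inverse law of cosines:
  cos(∠FEK) = (EF² + EK² - FK²) / (2·EF·EK)
  ∠FEK = 41.41°

Step 6: From KA = 10, KF = 8, AF = 6, by the inverse law of cosines:
  cos(∠AKF) = (KA² + KF² - AF²) / (2·KA·KF)
  ∠AKF = 36.87°

Step 7: From EI = 18.35, EK = 10, IK = 9, by the inverse law of cosines:
  cos(∠IEK) = (EI² + EK² - IK²) / (2·EI·EK)
  ∠IEK = 14.19°

Step 8: From AF = 6, AK = 10, FK = 8, by the inverse law of cosines:
  cos(∠FAK) = (AF² + AK² - FK²) / (2·AF·AK)
  ∠FAK = 53.13°

Step 9: From IE = 18.35, IK = 9, EK = 10, by the inverse law of cosines:
  cos(∠EIK) = (IE² + IK² - EK²) / (2·IE·IK)
  ∠EIK = 15.81°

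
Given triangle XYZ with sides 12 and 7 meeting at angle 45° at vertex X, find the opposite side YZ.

By the law of cosines: YZ^2 = XY^2 + XZ^2 - 2*XY*XZ*cos(X)
YZ^2 = 12^2 + 7^2 - 2*12*7*cos(45°)
YZ^2 = 144 + 49 - 168*(sqrt(2)/2)
YZ^2 = 193 - 84*sqrt(2)
YZ = sqrt(193 - 84*sqrt(2))

sqrt(193 - 84*sqrt(2))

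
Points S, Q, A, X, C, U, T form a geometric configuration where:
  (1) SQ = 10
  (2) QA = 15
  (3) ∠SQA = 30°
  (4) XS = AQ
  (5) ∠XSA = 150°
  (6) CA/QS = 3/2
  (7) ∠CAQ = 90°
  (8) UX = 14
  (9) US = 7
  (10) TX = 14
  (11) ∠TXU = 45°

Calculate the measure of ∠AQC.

From the given relations: CA = 3/2·QS = 3/2·10 = 15.
Step 1: By the law of cosines on triangle QAC: QC² = 15² + 15² − 2·15·15·cos(90°) = 450, so QC = 15·√2.
Step 2: By the inverse law of cosines on triangle AQC: cos(∠AQC) = (15² + (15·√2)² − 15²) / (2·15·15·√2) = 450/636.4 = 0.7071, so ∠AQC = 45°.

Therefore, the measure of angle ∠AQC = 45°.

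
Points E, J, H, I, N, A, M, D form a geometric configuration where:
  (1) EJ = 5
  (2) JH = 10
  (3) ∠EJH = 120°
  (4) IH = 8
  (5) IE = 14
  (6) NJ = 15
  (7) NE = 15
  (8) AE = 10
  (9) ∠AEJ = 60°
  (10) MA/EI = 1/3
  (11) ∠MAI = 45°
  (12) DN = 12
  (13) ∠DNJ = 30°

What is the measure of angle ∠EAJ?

Step 1: By the law of cosines on triangle AEJ: AJ² = 10² + 5² − 2·10·5·cos(60°) = 75, so AJ = 5·√3.
Step 2: By the inverse law of cosines on triangle EAJ: cos(∠EAJ) = (10² + (5·√3)² − 5²) / (2·10·5·√3) = 150/173.21 = 0.866, so ∠EAJ = 30°.

Therefore, the measure of angle ∠EAJ = 30°.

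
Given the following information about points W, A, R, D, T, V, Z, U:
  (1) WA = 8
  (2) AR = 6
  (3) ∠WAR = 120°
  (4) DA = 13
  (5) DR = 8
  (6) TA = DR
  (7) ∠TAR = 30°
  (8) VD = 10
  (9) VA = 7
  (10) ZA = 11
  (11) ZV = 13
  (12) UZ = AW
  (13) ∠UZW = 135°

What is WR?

Step 1: By the law of cosines on triangle WAR: WR² = 8² + 6² − 2·8·6·cos(120°) = 148, so WR = 2·√37.

Therefore, the length of WR = 2·√37.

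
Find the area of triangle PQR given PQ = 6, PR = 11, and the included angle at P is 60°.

Area = (1/2) * PQ * PR * sin(P)
Area = (1/2) * 6 * 11 * sin(60°)
Area = (1/2) * 6 * 11 * sqrt(3)/2
Area = 33*sqrt(3)/2

33*sqrt(3)/2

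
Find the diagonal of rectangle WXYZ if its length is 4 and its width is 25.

d = sqrt(4^2 + 25^2) = sqrt(641)

sqrt(641)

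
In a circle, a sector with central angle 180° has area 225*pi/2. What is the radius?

r² = 360 × 225*pi/2 / (π × 180) = 225, so r = 15.

15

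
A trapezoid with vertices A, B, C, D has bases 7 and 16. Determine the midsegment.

The midsegment of a trapezoid = (base1 + base2) / 2
midsegment = (7 + 16) / 2
midsegment = 23 / 2
midsegment = 23/2

23/2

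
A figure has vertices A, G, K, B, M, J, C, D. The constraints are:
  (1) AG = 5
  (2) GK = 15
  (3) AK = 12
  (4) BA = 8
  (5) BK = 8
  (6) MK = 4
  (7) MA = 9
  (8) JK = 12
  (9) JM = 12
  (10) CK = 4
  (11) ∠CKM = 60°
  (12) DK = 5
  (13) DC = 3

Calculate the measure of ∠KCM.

Step 1: By the law of cosines on triangle CKM: CM² = 4² + 4² − 2·4·4·cos(60°) = 16, so CM = 4.
Step 2: By the inverse law of cosines on triangle KCM: cos(∠KCM) = (4² + 4² − 4²) / (2·4·4) = 16/32 = 0.5, so ∠KCM = 60°.

Therefore, the measure of angle ∠KCM = 60°.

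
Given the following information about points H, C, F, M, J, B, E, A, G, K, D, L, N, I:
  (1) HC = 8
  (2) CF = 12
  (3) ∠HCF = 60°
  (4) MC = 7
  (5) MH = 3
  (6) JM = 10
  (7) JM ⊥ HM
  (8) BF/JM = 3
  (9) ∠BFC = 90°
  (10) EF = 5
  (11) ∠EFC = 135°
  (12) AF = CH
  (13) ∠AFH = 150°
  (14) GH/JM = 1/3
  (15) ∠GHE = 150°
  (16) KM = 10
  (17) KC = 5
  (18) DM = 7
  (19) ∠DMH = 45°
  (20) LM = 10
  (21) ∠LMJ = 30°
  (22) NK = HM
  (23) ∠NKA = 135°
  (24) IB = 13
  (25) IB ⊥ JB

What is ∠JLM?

Step 1: By the law of cosines on triangle LMJ: LJ² = 10² + 10² − 2·10·10·cos(30°) = 26.79, so LJ ≈ 5.18.
Step 2: By the inverse law of cosines on triangle JLM: cos(∠JLM) = (5.18² + 10² − 10²) / (2·5.18·10) = 26.79/103.53 = 0.2588, so ∠JLM = 75°.

Therefore, the measure of angle ∠JLM = 75°.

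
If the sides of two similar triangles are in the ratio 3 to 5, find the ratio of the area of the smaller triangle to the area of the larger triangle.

The ratio of areas of similar triangles equals the square of the side ratio.
Side ratio = 3:5
Area ratio = (3/5)^2 = 9/25 = 9:25

9:25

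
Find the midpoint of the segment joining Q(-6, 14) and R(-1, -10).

M = ((x₁ + x₂)/2, (y₁ + y₂)/2)
= ((-6 + -1)/2, (14 + -10)/2)
= (-7/2, 4/2) = (-7/2, 2)

(-7/2, 2)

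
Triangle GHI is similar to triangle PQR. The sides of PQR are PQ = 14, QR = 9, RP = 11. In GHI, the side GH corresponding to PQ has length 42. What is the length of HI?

Since the triangles are similar, the ratio of corresponding sides is constant.
Scale factor k = GH / PQ = 42 / 14 = 3
HI = k * QR = 3 * 9 = 27

27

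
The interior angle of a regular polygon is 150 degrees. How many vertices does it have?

Exterior angle = 180 - 150 = 30. n = 360 / 30 = 12.

12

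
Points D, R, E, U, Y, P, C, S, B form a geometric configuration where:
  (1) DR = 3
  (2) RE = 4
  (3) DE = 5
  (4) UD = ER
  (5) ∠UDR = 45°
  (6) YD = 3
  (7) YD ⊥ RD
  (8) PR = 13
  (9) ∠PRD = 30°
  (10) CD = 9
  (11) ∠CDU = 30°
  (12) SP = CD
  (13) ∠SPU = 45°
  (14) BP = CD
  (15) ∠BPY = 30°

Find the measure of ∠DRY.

Step 1: By the law of cosines on triangle RDY: RY² = 3² + 3² − 2·3·3·cos(90°) = 18, so RY = 3·√2.
Step 2: By the inverse law of cosines on triangle DRY: cos(∠DRY) = (3² + (3·√2)² − 3²) / (2·3·3·√2) = 18/25.46 = 0.7071, so ∠DRY = 45°.

Therefore, the measure of angle ∠DRY = 45°.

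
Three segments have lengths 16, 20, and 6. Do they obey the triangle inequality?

Sort the sides: 6, 16, 20.
It suffices to check that the sum of the two smallest exceeds the largest:
6 + 16 = 22 > 20. ✓
Yes, a valid triangle can be formed.

Yes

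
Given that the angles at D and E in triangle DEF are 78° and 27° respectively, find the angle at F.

The interior angles sum to 180°: angle F = 180 - 78 - 27 = 75°.
The triangle is acute (angles 78°, 27°, 75°).

75 degrees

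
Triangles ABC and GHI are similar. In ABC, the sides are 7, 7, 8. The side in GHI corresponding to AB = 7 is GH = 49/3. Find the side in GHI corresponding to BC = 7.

Since the triangles are similar, the ratio of corresponding sides is constant.
Scale factor k = GH / AB = 49/3 / 7 = 7/3
HI = k * BC = 7/3 * 7 = 49/3

49/3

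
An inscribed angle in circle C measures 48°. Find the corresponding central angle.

Central angle = 2 × 48° = 96° (inscribed angle theorem).

96°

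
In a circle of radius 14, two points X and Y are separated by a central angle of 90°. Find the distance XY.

Chord length = 2r sin(θ/2)
= 2 × 14 × sin(90°/2)
= 2 × 14 × sin(45°)
= 14*sqrt(2)

14*sqrt(2)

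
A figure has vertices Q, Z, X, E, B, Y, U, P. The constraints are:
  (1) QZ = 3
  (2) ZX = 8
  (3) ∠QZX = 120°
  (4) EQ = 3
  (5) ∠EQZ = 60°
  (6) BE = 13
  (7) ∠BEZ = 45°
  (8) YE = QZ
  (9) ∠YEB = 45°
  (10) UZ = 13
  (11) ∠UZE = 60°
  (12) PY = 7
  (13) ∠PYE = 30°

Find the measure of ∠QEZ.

Step 1: By the law of cosines on triangle EQZ: EZ² = 3² + 3² − 2·3·3·cos(60°) = 9, so EZ = 3.
Step 2: By the inverse law of cosines on triangle QEZ: cos(∠QEZ) = (3² + 3² − 3²) / (2·3·3) = 9/18 = 0.5, so ∠QEZ = 60°.

Therefore, the measure of angle ∠QEZ = 60°.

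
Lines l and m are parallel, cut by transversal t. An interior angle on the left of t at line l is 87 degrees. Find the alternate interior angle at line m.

Alternate interior angles are equal: 87 degrees.

87 degrees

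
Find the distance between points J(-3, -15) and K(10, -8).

d = sqrt((10 - -3)^2 + (-8 - -15)^2)
d = sqrt(13^2 + 7^2)
d = sqrt(169 + 49)
d = sqrt(218)

sqrt(218)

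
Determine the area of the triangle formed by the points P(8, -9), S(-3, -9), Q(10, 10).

Shoelace: Area = (1/2)|8(-9-10) + -3(10--9) + 10(-9--9)| = (1/2)(209) = 209/2

209/2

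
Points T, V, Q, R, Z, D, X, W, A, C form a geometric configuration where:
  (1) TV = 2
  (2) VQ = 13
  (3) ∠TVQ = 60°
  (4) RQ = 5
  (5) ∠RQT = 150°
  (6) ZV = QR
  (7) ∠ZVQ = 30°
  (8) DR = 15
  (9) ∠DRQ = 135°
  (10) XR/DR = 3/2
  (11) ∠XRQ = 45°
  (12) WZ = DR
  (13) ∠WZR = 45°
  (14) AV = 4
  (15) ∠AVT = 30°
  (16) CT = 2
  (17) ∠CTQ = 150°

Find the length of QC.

Step 1: By the law of cosines on triangle QVT: QT² = 13² + 2² − 2·13·2·cos(60°) = 147, so QT = 7·√3.
Step 2: By the law of cosines on triangle QTC: QC² = (7·√3)² + 2² − 2·7·√3·2·cos(150°) = 193, so QC = √193.

Therefore, the length of QC = √193.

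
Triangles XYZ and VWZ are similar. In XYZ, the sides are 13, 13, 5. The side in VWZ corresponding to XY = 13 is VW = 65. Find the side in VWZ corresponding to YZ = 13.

Since the triangles are similar, the ratio of corresponding sides is constant.
Scale factor k = VW / XY = 65 / 13 = 5
WZ = k * YZ = 5 * 13 = 65

65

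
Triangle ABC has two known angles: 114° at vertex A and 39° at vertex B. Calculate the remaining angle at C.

angle C = 180 - 114 - 39 = 27 degrees.

27 degrees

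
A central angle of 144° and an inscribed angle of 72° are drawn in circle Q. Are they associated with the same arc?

By the inscribed angle theorem, if both angles subtend the same arc, the inscribed angle must be half the central angle.
Half of 144° = 72°, which equals the given inscribed angle of 72°.
Therefore, yes, they correspond to the same arc.

Yes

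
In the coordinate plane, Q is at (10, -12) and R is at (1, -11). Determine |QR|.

d = sqrt((1 - 10)^2 + (-11 - -12)^2)
d = sqrt(-9^2 + 1^2)
d = sqrt(81 + 1)
d = sqrt(82)

sqrt(82)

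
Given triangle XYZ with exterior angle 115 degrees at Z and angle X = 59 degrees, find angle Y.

The exterior angle theorem states that an exterior angle equals the sum of the two non-adjacent interior angles.
So 115 = 59 + angle Y, which gives angle Y = 115 - 59 = 56 degrees.

56 degrees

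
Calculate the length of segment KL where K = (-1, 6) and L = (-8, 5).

The horizontal distance is |-8 - -1| = 7 and the vertical distance is |5 - 6| = 1.
By the Pythagorean theorem, d = sqrt(7^2 + 1^2) = sqrt(50) = 5*sqrt(2).

5*sqrt(2)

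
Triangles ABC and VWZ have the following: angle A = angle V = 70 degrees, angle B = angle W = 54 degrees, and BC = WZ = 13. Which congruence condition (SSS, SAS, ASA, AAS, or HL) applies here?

Consider the given information: angle A = angle V = 70 degrees, angle B = angle W = 54 degrees, and BC = WZ = 13
This is not SAS or ASA: SAS requires two sides and the included angle between them. ASA requires two angles and the side between them.
The correct criterion is AAS. Two pairs of corresponding angles and a non-included side are equal (Angle-Angle-Side).

AAS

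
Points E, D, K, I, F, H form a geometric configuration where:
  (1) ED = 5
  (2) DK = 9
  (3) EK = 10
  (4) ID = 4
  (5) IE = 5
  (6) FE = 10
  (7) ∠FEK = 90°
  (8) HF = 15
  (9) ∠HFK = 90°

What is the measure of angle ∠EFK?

Step 1: By the law of cosines on triangle FEK: FK² = 10² + 10² − 2·10·10·cos(90°) = 200, so FK = 10·√2.
Step 2: By the inverse law of cosines on triangle EFK: cos(∠EFK) = (10² + (10·√2)² − 10²) / (2·10·10·√2) = 200/282.84 = 0.7071, so ∠EFK = 45°.

Therefore, the measure of angle ∠EFK = 45°.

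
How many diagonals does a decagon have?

The number of diagonals in an n-gon is n(n - 3)/2.
For n = 10: 10(10 - 3)/2 = 10 × 7 / 2 = 35.

35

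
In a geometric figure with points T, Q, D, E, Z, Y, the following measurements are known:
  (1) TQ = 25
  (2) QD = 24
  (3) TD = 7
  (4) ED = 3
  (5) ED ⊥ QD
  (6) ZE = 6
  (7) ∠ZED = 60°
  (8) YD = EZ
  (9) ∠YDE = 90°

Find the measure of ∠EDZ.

Step 1: By the law of cosines on triangle DEZ: DZ² = 3² + 6² − 2·3·6·cos(60°) = 27, so DZ = 3·√3.
Step 2: By the inverse law of cosines on triangle EDZ: cos(∠EDZ) = (3² + (3·√3)² − 6²) / (2·3·3·√3) = 0/31.18 = 0, so ∠EDZ = 90°.

Therefore, the measure of angle ∠EDZ = 90°.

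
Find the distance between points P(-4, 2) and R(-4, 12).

The horizontal distance is |-4 - -4| = 0 and the vertical distance is |12 - 2| = 10.
By the Pythagorean theorem, d = sqrt(0^2 + 10^2) = sqrt(100) = 10.

10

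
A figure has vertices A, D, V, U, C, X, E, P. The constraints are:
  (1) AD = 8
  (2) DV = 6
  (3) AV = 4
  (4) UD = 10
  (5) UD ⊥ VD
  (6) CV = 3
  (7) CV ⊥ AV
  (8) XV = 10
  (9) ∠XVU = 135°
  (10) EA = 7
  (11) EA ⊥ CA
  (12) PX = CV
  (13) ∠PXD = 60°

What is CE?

Step 1: By the law of cosines on triangle CVA: CA² = 3² + 4² − 2·3·4·cos(90°) = 25, so CA = 5.
Step 2: By the law of cosines on triangle CAE: CE² = 5² + 7² − 2·5·7·cos(90°) = 74, so CE = √74.

Therefore, the length of CE = √74.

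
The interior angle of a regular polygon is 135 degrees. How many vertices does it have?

Exterior angle = 180 - 135 = 45. n = 360 / 45 = 8.

8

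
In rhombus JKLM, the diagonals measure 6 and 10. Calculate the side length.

The diagonals of a rhombus bisect each other at right angles.
Half-diagonals: 6/2 = 3 and 10/2 = 5
side = sqrt(3^2 + 5^2)
side = sqrt(9 + 25)
side = sqrt(34)

sqrt(34)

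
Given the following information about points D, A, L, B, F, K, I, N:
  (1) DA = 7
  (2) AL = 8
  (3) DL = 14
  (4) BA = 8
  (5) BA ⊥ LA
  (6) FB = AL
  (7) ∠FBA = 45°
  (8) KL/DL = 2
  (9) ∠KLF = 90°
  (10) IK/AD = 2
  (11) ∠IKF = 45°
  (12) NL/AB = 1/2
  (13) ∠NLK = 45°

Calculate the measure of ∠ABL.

Step 1: By the law of cosines on triangle BAL: BL² = 8² + 8² − 2·8·8·cos(90°) = 128, so BL = 8·√2.
Step 2: By the inverse law of cosines on triangle ABL: cos(∠ABL) = (8² + (8·√2)² − 8²) / (2·8·8·√2) = 128/181.02 = 0.7071, so ∠ABL = 45°.

Therefore, the measure of angle ∠ABL = 45°.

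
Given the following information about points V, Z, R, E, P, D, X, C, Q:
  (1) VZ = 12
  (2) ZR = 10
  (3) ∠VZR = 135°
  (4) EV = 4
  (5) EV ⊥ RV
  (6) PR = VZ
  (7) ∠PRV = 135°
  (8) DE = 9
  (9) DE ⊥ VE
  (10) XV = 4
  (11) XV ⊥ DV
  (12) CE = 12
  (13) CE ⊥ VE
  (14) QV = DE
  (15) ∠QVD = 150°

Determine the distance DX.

Step 1: By the law of cosines on triangle DEV: DV² = 9² + 4² − 2·9·4·cos(90°) = 97, so DV = √97.
Step 2: By the law of cosines on triangle DVX: DX² = √97² + 4² − 2·√97·4·cos(90°) = 113, so DX = √113.

Therefore, the length of DX = √113.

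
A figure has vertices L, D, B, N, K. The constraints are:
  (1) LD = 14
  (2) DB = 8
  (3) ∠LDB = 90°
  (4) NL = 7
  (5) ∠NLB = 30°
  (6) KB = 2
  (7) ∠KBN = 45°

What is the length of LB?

Step 1: By the law of cosines on triangle LDB: LB² = 14² + 8² − 2·14·8·cos(90°) = 260, so LB = 2·√65.

Therefore, the length of LB = 2·√65.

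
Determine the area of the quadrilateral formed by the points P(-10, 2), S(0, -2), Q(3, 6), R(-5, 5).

Using the Shoelace formula for a quadrilateral (vertices in order):
Area = (1/2)|sum of (x_i * y_(i+1) - x_(i+1) * y_i)|
Terms: (-10*-2 - 0*2) = 20, (0*6 - 3*-2) = 6, (3*5 - -5*6) = 45, (-5*2 - -10*5) = 40
Sum = 111
Area = (1/2)(111) = 111/2

111/2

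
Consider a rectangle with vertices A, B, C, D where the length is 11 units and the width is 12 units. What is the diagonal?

d = sqrt(11^2 + 12^2) = sqrt(265)

sqrt(265)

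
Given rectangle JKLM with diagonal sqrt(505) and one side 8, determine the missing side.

The diagonal of a rectangle forms a right triangle with the two sides.
Rearranging the Pythagorean theorem: missing side = sqrt(d^2 - known^2).
= sqrt(505 - 64) = sqrt(441) = 21.

21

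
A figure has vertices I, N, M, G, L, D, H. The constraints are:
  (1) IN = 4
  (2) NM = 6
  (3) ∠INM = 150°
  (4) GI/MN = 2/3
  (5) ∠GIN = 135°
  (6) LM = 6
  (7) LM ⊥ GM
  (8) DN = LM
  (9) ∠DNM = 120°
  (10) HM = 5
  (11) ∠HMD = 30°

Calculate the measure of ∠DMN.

From the given relations: DN = LM = 6.
Step 1: By the law of cosines on triangle MND: MD² = 6² + 6² − 2·6·6·cos(120°) = 108, so MD = 6·√3.
Step 2: By the inverse law of cosines on triangle DMN: cos(∠DMN) = ((6·√3)² + 6² − 6²) / (2·6·√3·6) = 108/124.71 = 0.866, so ∠DMN = 30°.

Therefore, the measure of angle ∠DMN = 30°.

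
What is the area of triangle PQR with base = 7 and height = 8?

Area = (1/2) * base * height
Area = (1/2) * 7 * 8
Area = 28

28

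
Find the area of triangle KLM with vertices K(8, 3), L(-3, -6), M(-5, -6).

Using the Shoelace formula for a triangle:
Area = (1/2)|x0(y1 - y2) + x1(y2 - y0) + x2(y0 - y1)|
Area = (1/2)|8(-6 - -6) + -3(-6 - 3) + -5(3 - -6)|
Area = (1/2)|0 + 27 + -45|
Area = (1/2)|-18|
Area = (1/2)(18)
Area = 9

9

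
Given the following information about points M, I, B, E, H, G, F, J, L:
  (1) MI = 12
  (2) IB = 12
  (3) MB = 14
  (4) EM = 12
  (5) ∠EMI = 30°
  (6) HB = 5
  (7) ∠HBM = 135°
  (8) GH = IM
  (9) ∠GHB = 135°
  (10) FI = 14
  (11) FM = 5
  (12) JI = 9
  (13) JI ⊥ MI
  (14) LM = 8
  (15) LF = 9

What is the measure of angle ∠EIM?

Step 1: By the law of cosines on triangle IME: IE² = 12² + 12² − 2·12·12·cos(30°) = 38.58, so IE ≈ 6.21.
Step 2: By the inverse law of cosines on triangle EIM: cos(∠EIM) = (6.21² + 12² − 12²) / (2·6.21·12) = 38.58/149.08 = 0.2588, so ∠EIM = 75°.

Therefore, the measure of angle ∠EIM = 75°.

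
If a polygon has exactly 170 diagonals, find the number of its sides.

Using d = n(n - 3)/2, we solve 170 = n(n - 3)/2.
So n(n - 3) = 340.
Testing n = 20: 20 * 17 = 340 = 340. Correct.
The polygon has 20 sides.

20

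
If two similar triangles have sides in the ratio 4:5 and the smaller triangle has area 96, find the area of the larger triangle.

For similar figures, the area ratio equals the square of the side ratio.
Side ratio (the smaller triangle to the larger triangle) = 4:5, so area ratio = 4^2:5^2 = 16:25.
If the area of the smaller triangle is 96, then the area of the larger triangle = 96 * (25/16) = 150.

150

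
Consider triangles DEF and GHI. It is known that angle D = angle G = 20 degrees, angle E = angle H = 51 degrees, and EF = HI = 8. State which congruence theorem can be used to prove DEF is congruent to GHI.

Consider the given information: angle D = angle G = 20 degrees, angle E = angle H = 51 degrees, and EF = HI = 8
This is not SSS or SAS: SSS requires all three pairs of sides, but we don't have that. SAS requires two sides and the included angle between them.
The correct criterion is AAS. Two pairs of corresponding angles and a non-included side are equal (Angle-Angle-Side).

AAS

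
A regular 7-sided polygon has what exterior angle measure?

Each exterior angle of a regular n-gon is 360 / n.
For n = 7: 360 / 7 = 360/7 degrees.

360/7 degrees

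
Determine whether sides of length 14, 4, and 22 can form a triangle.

The longest side is 22. The other two sides sum to 4 + 14 = 18.
Since 18 ≤ 22, the two shorter sides cannot reach around to close the triangle.

No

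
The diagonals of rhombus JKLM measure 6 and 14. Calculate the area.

Area = (6 * 14) / 2 = 84 / 2 = 42

42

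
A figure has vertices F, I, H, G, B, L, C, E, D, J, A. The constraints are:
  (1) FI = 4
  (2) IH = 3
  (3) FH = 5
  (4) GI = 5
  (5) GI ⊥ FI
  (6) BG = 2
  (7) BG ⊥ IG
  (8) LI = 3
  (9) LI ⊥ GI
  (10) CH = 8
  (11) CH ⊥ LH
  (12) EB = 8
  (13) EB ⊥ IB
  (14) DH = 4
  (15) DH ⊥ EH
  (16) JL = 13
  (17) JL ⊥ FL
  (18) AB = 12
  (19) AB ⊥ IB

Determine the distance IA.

Step 1: By the law of cosines on triangle BGI: BI² = 2² + 5² − 2·2·5·cos(90°) = 29, so BI = √29.
Step 2: By the law of cosines on triangle IBA: IA² = √29² + 12² − 2·√29·12·cos(90°) = 173, so IA = √173.

Therefore, the length of IA = √173.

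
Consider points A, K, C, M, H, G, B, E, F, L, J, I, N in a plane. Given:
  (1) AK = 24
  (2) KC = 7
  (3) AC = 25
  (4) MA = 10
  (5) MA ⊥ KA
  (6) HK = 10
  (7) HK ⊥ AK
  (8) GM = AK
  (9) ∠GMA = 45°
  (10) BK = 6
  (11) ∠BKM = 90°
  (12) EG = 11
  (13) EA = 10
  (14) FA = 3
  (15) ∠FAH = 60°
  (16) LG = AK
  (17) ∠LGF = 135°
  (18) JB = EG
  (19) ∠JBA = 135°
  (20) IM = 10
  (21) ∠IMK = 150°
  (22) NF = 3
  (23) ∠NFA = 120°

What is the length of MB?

Step 1: By the law of cosines on triangle KAM: KM² = 24² + 10² − 2·24·10·cos(90°) = 676, so KM = 26.
Step 2: By the law of cosines on triangle MKB: MB² = 26² + 6² − 2·26·6·cos(90°) = 712, so MB = 2·√178.

Therefore, the length of MB = 2·√178.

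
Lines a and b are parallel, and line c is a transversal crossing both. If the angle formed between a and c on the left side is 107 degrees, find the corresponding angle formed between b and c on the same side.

Corresponding angles are equal: 107 degrees.

107 degrees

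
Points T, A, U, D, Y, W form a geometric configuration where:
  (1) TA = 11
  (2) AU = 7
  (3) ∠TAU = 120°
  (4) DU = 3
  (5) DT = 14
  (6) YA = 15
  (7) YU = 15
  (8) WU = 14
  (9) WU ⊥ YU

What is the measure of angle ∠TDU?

Step 1: By the law of cosines on triangle TAU: TU² = 11² + 7² − 2·11·7·cos(120°) = 247, so TU ≈ 15.72.
Step 2: By the inverse law of cosines on triangle TDU: cos(∠TDU) = (14² + 3² − 15.72²) / (2·14·3) = -42/84 = -0.5, so ∠TDU = 120°.

Therefore, the measure of angle ∠TDU = 120°.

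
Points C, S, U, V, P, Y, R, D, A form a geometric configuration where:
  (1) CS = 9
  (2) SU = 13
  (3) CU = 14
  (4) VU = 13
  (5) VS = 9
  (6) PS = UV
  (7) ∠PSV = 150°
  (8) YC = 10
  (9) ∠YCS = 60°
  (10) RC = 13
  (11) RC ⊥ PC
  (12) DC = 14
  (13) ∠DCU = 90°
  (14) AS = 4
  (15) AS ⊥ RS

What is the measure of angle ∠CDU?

Step 1: By the law of cosines on triangle DCU: DU² = 14² + 14² − 2·14·14·cos(90°) = 392, so DU = 14·√2.
Step 2: By the inverse law of cosines on triangle CDU: cos(∠CDU) = (14² + (14·√2)² − 14²) / (2·14·14·√2) = 392/554.37 = 0.7071, so ∠CDU = 45°.

Therefore, the measure of angle ∠CDU = 45°.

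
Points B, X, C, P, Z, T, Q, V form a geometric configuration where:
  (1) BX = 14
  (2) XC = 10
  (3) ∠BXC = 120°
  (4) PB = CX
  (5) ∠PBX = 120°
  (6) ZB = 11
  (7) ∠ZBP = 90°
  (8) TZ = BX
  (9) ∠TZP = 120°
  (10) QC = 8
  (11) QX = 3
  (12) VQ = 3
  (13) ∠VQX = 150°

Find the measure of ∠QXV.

Step 1: By the law of cosines on triangle XQV: XV² = 3² + 3² − 2·3·3·cos(150°) = 33.59, so XV ≈ 5.8.
Step 2: By the inverse law of cosines on triangle QXV: cos(∠QXV) = (3² + 5.8² − 3²) / (2·3·5.8) = 33.59/34.77 = 0.9659, so ∠QXV = 15°.

Therefore, the measure of angle ∠QXV = 15°.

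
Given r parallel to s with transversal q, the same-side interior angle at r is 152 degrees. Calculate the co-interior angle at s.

Co-interior angles (same-side interior) formed by parallel lines and a transversal are supplementary (sum to 180 degrees).
The given angle is 152 degrees.
The co-interior angle = 180 - 152 = 28 degrees.

28 degrees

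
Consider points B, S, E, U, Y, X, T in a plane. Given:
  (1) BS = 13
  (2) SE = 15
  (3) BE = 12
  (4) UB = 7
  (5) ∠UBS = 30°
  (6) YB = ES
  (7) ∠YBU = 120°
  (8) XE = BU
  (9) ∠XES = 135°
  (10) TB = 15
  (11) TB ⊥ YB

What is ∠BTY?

From the given relations: YB = ES = 15.
Step 1: By the law of cosines on triangle TBY: TY² = 15² + 15² − 2·15·15·cos(90°) = 450, so TY = 15·√2.
Step 2: By the inverse law of cosines on triangle BTY: cos(∠BTY) = (15² + (15·√2)² − 15²) / (2·15·15·√2) = 450/636.4 = 0.7071, so ∠BTY = 45°.

Therefore, the measure of angle ∠BTY = 45°.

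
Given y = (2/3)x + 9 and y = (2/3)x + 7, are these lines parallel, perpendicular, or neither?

Slope of line 1: m1 = 2/3
Slope of line 2: m2 = 2/3
Two lines are parallel if and only if they have equal slopes (or both are vertical).
Here m1 = m2 = 2/3, confirming the lines are parallel.

Parallel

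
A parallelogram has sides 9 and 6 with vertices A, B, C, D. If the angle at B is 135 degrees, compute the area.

Area = 9 * 6 * sin(135°) = 54 * sqrt(2)/2 = 27*sqrt(2)

27*sqrt(2)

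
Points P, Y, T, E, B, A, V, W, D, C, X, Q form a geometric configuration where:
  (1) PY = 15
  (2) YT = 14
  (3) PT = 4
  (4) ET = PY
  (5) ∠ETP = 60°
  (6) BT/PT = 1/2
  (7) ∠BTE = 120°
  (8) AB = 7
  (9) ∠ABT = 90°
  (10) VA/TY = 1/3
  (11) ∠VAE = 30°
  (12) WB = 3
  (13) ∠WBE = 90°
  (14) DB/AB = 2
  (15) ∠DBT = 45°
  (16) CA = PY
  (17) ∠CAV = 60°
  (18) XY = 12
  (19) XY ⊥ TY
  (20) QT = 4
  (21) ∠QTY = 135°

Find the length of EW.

From the given relations: BT = 1/2·PT = 1/2·4 = 2; ET = PY = 15.
Step 1: By the law of cosines on triangle BTE: BE² = 2² + 15² − 2·2·15·cos(120°) = 259, so BE ≈ 16.09.
Step 2: By the law of cosines on triangle EBW: EW² = 16.09² + 3² − 2·16.09·3·cos(90°) = 268, so EW = 2·√67.

Therefore, the length of EW = 2·√67.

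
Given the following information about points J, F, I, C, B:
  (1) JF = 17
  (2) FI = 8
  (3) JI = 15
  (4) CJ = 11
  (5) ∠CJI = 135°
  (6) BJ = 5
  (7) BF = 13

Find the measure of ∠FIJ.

Step 1: By the inverse law of cosines on triangle FIJ: cos(∠FIJ) = (8² + 15² − 17²) / (2·8·15) = 0/240 = 0, so ∠FIJ = 90°.

Therefore, the measure of angle ∠FIJ = 90°.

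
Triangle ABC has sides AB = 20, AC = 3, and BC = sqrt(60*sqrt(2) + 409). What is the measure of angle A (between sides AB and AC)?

When all three sides of a triangle are known, the law of cosines can be rearranged to find any angle.
cos(C) = (a² + b² - c²) / (2ab) gives cos(A) = -sqrt(2)/2.
Taking the inverse cosine: A = 135°.

135°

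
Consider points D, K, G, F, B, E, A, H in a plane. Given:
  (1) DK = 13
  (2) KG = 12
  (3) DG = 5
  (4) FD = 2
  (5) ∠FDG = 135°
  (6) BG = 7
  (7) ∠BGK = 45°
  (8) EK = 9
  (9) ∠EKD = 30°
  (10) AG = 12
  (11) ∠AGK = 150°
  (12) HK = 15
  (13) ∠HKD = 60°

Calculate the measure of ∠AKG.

Step 1: By the law of cosines on triangle KGA: KA² = 12² + 12² − 2·12·12·cos(150°) = 537.42, so KA ≈ 23.18.
Step 2: By the inverse law of cosines on triangle AKG: cos(∠AKG) = (23.18² + 12² − 12²) / (2·23.18·12) = 537.42/556.37 = 0.9659, so ∠AKG = 15°.

Therefore, the measure of angle ∠AKG = 15°.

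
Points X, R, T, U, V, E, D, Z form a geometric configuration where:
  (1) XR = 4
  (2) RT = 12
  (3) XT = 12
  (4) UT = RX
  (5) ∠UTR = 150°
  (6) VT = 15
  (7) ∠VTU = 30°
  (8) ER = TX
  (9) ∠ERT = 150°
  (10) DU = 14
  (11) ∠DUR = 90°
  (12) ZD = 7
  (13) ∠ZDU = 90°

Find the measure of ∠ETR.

From the given relations: ER = TX = 12.
Step 1: By the law of cosines on triangle TRE: TE² = 12² + 12² − 2·12·12·cos(150°) = 537.42, so TE ≈ 23.18.
Step 2: By the inverse law of cosines on triangle ETR: cos(∠ETR) = (23.18² + 12² − 12²) / (2·23.18·12) = 537.42/556.37 = 0.9659, so ∠ETR = 15°.

Therefore, the measure of angle ∠ETR = 15°.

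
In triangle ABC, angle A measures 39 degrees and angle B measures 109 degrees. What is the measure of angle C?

By the triangle angle sum property, the three interior angles of any triangle add up to 180°.
We know angle A = 39° and angle B = 109°, so their sum is 148°.
Therefore angle C = 180° - 148° = 32°.

32 degrees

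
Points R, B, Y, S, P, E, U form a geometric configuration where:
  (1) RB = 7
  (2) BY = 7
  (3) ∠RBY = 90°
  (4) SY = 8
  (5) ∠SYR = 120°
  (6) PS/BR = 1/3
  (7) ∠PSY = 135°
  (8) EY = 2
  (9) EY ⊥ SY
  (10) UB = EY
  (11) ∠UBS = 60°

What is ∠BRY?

Step 1: By the law of cosines on triangle RBY: RY² = 7² + 7² − 2·7·7·cos(90°) = 98, so RY = 7·√2.
Step 2: By the inverse law of cosines on triangle BRY: cos(∠BRY) = (7² + (7·√2)² − 7²) / (2·7·7·√2) = 98/138.59 = 0.7071, so ∠BRY = 45°.

Therefore, the measure of angle ∠BRY = 45°.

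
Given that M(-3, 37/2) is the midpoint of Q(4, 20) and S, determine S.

Using the midpoint formula: M = ((x1 + x2)/2, (y1 + y2)/2)
We know M = (-3, 37/2) and Q = (4, 20)
For x: -3 = (4 + x2)/2, so x2 = 2*-3 - 4 = -10
For y: 37/2 = (20 + y2)/2, so y2 = 2*37/2 - 20 = 17
S = (-10, 17)

(-10, 17)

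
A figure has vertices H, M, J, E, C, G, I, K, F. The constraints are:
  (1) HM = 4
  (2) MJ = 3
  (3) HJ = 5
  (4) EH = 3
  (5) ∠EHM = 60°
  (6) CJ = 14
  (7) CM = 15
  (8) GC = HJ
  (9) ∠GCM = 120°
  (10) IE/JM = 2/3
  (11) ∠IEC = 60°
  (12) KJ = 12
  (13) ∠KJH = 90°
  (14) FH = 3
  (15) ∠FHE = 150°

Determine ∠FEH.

Step 1: By the law of cosines on triangle EHF: EF² = 3² + 3² − 2·3·3·cos(150°) = 33.59, so EF ≈ 5.8.
Step 2: By the inverse law of cosines on triangle FEH: cos(∠FEH) = (5.8² + 3² − 3²) / (2·5.8·3) = 33.59/34.77 = 0.9659, so ∠FEH = 15°.

Therefore, the measure of angle ∠FEH = 15°.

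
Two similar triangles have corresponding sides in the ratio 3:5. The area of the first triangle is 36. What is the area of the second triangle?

Area ratio = (3/5)^2 = 9/25. Area of the second triangle = 36 * 25/9 = 100.

100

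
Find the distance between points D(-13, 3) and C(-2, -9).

d = sqrt((-2 - -13)^2 + (-9 - 3)^2)
d = sqrt(11^2 + -12^2)
d = sqrt(121 + 144)
d = sqrt(265)

sqrt(265)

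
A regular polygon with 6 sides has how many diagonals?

Total line segments between 6 vertices = C(6,2) = 15.
Subtract the 6 sides: 15 - 6 = 9 diagonals.

9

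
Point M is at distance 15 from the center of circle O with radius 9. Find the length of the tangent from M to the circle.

tangent = √(d² - r²) = √(15² - 9²) = √(225 - 81) = √144 = 12

12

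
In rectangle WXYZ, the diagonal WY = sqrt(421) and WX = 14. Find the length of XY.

Using the Pythagorean theorem: d^2 = a^2 + b^2
b^2 = d^2 - a^2
b^2 = 421 - 196
b^2 = 225
b = sqrt(225) = 15

15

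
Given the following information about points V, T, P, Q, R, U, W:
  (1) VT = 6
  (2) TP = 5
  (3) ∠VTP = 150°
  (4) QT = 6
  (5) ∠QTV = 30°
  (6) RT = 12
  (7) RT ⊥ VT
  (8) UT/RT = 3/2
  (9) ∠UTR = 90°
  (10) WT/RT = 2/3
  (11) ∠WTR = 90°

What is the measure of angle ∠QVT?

Step 1: By the law of cosines on triangle VTQ: VQ² = 6² + 6² − 2·6·6·cos(30°) = 9.65, so VQ ≈ 3.11.
Step 2: By the inverse law of cosines on triangle QVT: cos(∠QVT) = (3.11² + 6² − 6²) / (2·3.11·6) = 9.65/37.27 = 0.2588, so ∠QVT = 75°.

Therefore, the measure of angle ∠QVT = 75°.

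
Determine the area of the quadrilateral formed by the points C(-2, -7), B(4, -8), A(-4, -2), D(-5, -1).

The Shoelace formula works by pairing each vertex with the next (cycling back to the first).
For each pair, compute x_i*y_(i+1) - x_(i+1)*y_i:
  (-2*-8 - 4*-7) = 44
  (4*-2 - -4*-8) = -40
  (-4*-1 - -5*-2) = -6
  (-5*-7 - -2*-1) = 33
Taking half the absolute value of the total: Area = (1/2)(31) = 31/2.

31/2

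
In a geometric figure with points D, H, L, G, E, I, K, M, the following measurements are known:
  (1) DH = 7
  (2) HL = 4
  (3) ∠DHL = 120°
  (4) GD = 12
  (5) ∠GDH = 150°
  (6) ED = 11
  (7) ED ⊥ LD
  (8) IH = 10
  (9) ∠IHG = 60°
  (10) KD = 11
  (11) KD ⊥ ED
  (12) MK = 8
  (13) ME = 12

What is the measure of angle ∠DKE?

Step 1: By the law of cosines on triangle KDE: KE² = 11² + 11² − 2·11·11·cos(90°) = 242, so KE = 11·√2.
Step 2: By the inverse law of cosines on triangle DKE: cos(∠DKE) = (11² + (11·√2)² − 11²) / (2·11·11·√2) = 242/342.24 = 0.7071, so ∠DKE = 45°.

Therefore, the measure of angle ∠DKE = 45°.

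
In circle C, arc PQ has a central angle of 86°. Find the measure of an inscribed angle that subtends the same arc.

By the inscribed angle theorem, the inscribed angle is half the central angle.
Inscribed angle = 86° / 2 = 43°

43°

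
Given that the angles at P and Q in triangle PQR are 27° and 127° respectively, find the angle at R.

angle R = 180 - 27 - 127 = 26 degrees.

26 degrees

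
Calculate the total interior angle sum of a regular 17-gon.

The sum of interior angles of an n-sided polygon is (n - 2) * 180.
For n = 17: (17 - 2) * 180 = 15 * 180 = 2700 degrees.

2700 degrees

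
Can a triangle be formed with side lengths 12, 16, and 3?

No.
The triangle inequality is violated: 12 + 3 = 15 ≤ 16.
These lengths cannot form a triangle.

No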